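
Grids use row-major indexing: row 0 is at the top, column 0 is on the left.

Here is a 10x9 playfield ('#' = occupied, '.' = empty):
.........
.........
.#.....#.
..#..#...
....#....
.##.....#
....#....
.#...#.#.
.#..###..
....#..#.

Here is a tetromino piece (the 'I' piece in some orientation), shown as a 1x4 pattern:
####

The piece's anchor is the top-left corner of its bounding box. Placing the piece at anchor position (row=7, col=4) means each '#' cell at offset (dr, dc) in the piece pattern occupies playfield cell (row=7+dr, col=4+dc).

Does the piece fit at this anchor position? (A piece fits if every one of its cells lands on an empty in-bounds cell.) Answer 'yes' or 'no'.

Answer: no

Derivation:
Check each piece cell at anchor (7, 4):
  offset (0,0) -> (7,4): empty -> OK
  offset (0,1) -> (7,5): occupied ('#') -> FAIL
  offset (0,2) -> (7,6): empty -> OK
  offset (0,3) -> (7,7): occupied ('#') -> FAIL
All cells valid: no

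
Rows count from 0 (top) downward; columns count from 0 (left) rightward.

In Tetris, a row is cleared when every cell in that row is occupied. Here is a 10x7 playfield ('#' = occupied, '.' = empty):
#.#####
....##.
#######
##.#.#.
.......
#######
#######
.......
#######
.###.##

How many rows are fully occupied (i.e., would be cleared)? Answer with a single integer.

Answer: 4

Derivation:
Check each row:
  row 0: 1 empty cell -> not full
  row 1: 5 empty cells -> not full
  row 2: 0 empty cells -> FULL (clear)
  row 3: 3 empty cells -> not full
  row 4: 7 empty cells -> not full
  row 5: 0 empty cells -> FULL (clear)
  row 6: 0 empty cells -> FULL (clear)
  row 7: 7 empty cells -> not full
  row 8: 0 empty cells -> FULL (clear)
  row 9: 2 empty cells -> not full
Total rows cleared: 4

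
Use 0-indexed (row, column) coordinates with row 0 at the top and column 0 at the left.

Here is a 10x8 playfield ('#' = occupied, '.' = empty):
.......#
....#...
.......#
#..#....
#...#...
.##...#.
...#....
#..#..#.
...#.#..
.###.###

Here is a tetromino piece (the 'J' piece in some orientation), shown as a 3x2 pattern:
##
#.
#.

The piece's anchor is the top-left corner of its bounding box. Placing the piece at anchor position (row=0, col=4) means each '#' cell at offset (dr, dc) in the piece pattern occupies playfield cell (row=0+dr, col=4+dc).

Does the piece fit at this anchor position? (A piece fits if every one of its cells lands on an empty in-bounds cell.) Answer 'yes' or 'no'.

Check each piece cell at anchor (0, 4):
  offset (0,0) -> (0,4): empty -> OK
  offset (0,1) -> (0,5): empty -> OK
  offset (1,0) -> (1,4): occupied ('#') -> FAIL
  offset (2,0) -> (2,4): empty -> OK
All cells valid: no

Answer: no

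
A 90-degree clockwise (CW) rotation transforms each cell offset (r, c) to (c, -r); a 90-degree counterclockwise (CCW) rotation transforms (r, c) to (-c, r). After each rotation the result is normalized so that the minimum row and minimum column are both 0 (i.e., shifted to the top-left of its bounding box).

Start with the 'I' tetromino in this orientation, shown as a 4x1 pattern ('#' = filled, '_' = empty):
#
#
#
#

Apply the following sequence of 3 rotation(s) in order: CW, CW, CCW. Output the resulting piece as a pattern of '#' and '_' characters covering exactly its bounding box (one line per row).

Start:
#
#
#
#
After rotation 1 (CW):
####
After rotation 2 (CW):
#
#
#
#
After rotation 3 (CCW):
####

Answer: ####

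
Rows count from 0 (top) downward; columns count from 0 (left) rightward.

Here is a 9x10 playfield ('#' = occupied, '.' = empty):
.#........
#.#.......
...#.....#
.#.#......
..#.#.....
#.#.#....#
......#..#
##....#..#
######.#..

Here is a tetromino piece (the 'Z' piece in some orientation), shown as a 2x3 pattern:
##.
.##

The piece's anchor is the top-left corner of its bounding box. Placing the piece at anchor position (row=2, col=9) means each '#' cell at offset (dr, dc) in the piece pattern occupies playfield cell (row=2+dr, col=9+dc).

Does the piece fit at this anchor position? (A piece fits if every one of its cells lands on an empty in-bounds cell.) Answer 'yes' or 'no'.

Answer: no

Derivation:
Check each piece cell at anchor (2, 9):
  offset (0,0) -> (2,9): occupied ('#') -> FAIL
  offset (0,1) -> (2,10): out of bounds -> FAIL
  offset (1,1) -> (3,10): out of bounds -> FAIL
  offset (1,2) -> (3,11): out of bounds -> FAIL
All cells valid: no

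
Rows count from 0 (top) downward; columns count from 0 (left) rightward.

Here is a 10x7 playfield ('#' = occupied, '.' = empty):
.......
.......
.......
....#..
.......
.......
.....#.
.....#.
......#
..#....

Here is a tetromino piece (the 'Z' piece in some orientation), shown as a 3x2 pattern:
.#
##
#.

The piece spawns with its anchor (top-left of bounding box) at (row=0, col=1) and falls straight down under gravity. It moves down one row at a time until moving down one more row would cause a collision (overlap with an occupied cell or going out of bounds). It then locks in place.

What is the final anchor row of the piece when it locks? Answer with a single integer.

Answer: 7

Derivation:
Spawn at (row=0, col=1). Try each row:
  row 0: fits
  row 1: fits
  row 2: fits
  row 3: fits
  row 4: fits
  row 5: fits
  row 6: fits
  row 7: fits
  row 8: blocked -> lock at row 7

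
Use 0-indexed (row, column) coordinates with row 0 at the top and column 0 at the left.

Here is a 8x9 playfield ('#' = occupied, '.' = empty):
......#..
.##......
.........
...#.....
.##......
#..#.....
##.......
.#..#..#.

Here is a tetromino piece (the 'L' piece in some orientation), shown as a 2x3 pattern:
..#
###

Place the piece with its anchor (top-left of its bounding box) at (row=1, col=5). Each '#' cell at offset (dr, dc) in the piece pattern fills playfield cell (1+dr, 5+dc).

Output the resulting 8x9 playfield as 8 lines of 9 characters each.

Fill (1+0,5+2) = (1,7)
Fill (1+1,5+0) = (2,5)
Fill (1+1,5+1) = (2,6)
Fill (1+1,5+2) = (2,7)

Answer: ......#..
.##....#.
.....###.
...#.....
.##......
#..#.....
##.......
.#..#..#.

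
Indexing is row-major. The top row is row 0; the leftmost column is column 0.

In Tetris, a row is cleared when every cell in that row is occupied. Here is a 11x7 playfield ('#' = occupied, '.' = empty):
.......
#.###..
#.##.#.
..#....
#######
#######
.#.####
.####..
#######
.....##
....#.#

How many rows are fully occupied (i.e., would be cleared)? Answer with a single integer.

Check each row:
  row 0: 7 empty cells -> not full
  row 1: 3 empty cells -> not full
  row 2: 3 empty cells -> not full
  row 3: 6 empty cells -> not full
  row 4: 0 empty cells -> FULL (clear)
  row 5: 0 empty cells -> FULL (clear)
  row 6: 2 empty cells -> not full
  row 7: 3 empty cells -> not full
  row 8: 0 empty cells -> FULL (clear)
  row 9: 5 empty cells -> not full
  row 10: 5 empty cells -> not full
Total rows cleared: 3

Answer: 3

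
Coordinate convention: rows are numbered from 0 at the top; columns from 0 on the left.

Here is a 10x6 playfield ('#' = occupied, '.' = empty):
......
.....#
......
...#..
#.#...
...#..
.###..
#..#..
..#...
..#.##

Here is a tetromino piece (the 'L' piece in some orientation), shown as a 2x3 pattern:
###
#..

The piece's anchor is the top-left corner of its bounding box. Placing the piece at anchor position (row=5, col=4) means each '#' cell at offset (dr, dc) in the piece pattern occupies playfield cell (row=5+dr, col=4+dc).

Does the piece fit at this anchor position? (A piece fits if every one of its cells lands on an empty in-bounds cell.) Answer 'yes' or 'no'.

Check each piece cell at anchor (5, 4):
  offset (0,0) -> (5,4): empty -> OK
  offset (0,1) -> (5,5): empty -> OK
  offset (0,2) -> (5,6): out of bounds -> FAIL
  offset (1,0) -> (6,4): empty -> OK
All cells valid: no

Answer: no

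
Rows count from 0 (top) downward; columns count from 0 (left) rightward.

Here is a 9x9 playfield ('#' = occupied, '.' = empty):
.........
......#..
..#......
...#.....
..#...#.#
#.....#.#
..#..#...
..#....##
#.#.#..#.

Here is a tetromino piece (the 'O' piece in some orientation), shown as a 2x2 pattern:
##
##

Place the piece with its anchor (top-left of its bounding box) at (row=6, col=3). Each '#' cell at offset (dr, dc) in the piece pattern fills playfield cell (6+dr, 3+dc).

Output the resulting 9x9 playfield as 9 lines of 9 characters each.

Fill (6+0,3+0) = (6,3)
Fill (6+0,3+1) = (6,4)
Fill (6+1,3+0) = (7,3)
Fill (6+1,3+1) = (7,4)

Answer: .........
......#..
..#......
...#.....
..#...#.#
#.....#.#
..####...
..###..##
#.#.#..#.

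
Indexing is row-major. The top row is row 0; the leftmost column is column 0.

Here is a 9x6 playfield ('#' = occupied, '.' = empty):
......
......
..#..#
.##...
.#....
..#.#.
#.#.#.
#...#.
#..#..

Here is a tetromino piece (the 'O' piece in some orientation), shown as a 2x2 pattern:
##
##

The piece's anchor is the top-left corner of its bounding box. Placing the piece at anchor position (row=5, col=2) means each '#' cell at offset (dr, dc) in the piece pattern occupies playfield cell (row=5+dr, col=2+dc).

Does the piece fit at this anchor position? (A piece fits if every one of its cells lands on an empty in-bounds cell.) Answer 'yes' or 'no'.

Answer: no

Derivation:
Check each piece cell at anchor (5, 2):
  offset (0,0) -> (5,2): occupied ('#') -> FAIL
  offset (0,1) -> (5,3): empty -> OK
  offset (1,0) -> (6,2): occupied ('#') -> FAIL
  offset (1,1) -> (6,3): empty -> OK
All cells valid: no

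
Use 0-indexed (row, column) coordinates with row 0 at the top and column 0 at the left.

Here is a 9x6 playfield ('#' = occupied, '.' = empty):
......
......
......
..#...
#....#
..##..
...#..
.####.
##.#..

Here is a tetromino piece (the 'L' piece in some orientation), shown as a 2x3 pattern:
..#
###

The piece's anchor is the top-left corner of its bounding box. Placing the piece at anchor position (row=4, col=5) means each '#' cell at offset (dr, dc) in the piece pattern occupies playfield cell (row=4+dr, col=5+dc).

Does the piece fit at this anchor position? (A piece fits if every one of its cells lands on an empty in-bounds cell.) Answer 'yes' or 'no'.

Check each piece cell at anchor (4, 5):
  offset (0,2) -> (4,7): out of bounds -> FAIL
  offset (1,0) -> (5,5): empty -> OK
  offset (1,1) -> (5,6): out of bounds -> FAIL
  offset (1,2) -> (5,7): out of bounds -> FAIL
All cells valid: no

Answer: no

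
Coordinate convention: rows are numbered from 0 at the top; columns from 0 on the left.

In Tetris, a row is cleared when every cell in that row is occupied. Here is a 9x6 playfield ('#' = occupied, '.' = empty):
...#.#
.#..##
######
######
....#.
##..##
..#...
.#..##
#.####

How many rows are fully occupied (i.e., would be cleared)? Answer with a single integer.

Check each row:
  row 0: 4 empty cells -> not full
  row 1: 3 empty cells -> not full
  row 2: 0 empty cells -> FULL (clear)
  row 3: 0 empty cells -> FULL (clear)
  row 4: 5 empty cells -> not full
  row 5: 2 empty cells -> not full
  row 6: 5 empty cells -> not full
  row 7: 3 empty cells -> not full
  row 8: 1 empty cell -> not full
Total rows cleared: 2

Answer: 2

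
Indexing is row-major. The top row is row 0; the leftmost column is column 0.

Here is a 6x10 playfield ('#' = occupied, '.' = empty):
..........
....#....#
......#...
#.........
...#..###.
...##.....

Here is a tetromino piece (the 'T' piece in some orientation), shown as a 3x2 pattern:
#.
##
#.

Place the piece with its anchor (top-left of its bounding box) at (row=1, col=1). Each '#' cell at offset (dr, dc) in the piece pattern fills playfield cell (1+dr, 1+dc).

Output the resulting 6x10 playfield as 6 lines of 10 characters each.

Answer: ..........
.#..#....#
.##...#...
##........
...#..###.
...##.....

Derivation:
Fill (1+0,1+0) = (1,1)
Fill (1+1,1+0) = (2,1)
Fill (1+1,1+1) = (2,2)
Fill (1+2,1+0) = (3,1)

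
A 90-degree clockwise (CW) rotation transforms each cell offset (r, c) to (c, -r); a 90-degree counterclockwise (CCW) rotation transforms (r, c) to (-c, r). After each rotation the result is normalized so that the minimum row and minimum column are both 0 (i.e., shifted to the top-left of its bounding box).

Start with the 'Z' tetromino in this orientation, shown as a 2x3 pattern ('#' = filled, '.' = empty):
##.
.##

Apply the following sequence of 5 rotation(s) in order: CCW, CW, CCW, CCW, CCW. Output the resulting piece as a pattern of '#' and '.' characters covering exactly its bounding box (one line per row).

Answer: .#
##
#.

Derivation:
Start:
##.
.##
After rotation 1 (CCW):
.#
##
#.
After rotation 2 (CW):
##.
.##
After rotation 3 (CCW):
.#
##
#.
After rotation 4 (CCW):
##.
.##
After rotation 5 (CCW):
.#
##
#.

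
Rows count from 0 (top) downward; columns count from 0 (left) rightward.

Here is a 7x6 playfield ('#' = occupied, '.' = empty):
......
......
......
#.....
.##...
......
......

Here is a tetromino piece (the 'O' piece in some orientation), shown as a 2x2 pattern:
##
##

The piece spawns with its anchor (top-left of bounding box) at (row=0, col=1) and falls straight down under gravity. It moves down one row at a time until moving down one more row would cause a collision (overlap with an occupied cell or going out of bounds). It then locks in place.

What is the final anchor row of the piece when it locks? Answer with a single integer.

Spawn at (row=0, col=1). Try each row:
  row 0: fits
  row 1: fits
  row 2: fits
  row 3: blocked -> lock at row 2

Answer: 2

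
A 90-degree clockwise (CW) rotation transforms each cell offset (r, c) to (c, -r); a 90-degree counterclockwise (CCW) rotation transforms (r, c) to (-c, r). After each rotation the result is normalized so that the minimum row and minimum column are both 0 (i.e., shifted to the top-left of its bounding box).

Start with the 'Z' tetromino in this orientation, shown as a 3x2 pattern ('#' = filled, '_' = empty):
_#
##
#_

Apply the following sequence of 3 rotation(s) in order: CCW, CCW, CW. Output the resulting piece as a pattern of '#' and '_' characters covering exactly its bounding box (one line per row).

Start:
_#
##
#_
After rotation 1 (CCW):
##_
_##
After rotation 2 (CCW):
_#
##
#_
After rotation 3 (CW):
##_
_##

Answer: ##_
_##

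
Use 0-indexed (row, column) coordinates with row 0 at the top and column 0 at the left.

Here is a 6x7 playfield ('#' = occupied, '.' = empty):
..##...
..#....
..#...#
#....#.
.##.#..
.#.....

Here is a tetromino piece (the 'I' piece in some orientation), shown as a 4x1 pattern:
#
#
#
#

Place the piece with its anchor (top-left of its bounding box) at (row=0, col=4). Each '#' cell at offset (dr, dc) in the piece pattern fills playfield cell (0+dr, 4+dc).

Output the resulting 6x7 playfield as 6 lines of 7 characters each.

Fill (0+0,4+0) = (0,4)
Fill (0+1,4+0) = (1,4)
Fill (0+2,4+0) = (2,4)
Fill (0+3,4+0) = (3,4)

Answer: ..###..
..#.#..
..#.#.#
#...##.
.##.#..
.#.....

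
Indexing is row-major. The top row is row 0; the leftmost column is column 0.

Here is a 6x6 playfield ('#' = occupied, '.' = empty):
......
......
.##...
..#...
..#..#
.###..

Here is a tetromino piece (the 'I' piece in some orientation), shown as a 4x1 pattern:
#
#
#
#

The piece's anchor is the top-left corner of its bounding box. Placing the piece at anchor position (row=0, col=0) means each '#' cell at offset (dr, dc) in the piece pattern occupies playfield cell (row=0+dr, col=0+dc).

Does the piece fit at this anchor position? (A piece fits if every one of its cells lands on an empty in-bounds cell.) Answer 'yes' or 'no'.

Check each piece cell at anchor (0, 0):
  offset (0,0) -> (0,0): empty -> OK
  offset (1,0) -> (1,0): empty -> OK
  offset (2,0) -> (2,0): empty -> OK
  offset (3,0) -> (3,0): empty -> OK
All cells valid: yes

Answer: yes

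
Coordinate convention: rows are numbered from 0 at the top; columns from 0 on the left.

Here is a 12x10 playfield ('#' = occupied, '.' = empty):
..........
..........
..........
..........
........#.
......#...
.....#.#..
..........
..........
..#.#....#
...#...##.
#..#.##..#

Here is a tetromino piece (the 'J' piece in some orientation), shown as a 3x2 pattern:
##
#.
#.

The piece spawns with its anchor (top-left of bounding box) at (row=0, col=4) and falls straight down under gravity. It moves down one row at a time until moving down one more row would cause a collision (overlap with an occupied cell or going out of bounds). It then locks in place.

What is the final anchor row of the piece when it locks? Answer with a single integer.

Answer: 5

Derivation:
Spawn at (row=0, col=4). Try each row:
  row 0: fits
  row 1: fits
  row 2: fits
  row 3: fits
  row 4: fits
  row 5: fits
  row 6: blocked -> lock at row 5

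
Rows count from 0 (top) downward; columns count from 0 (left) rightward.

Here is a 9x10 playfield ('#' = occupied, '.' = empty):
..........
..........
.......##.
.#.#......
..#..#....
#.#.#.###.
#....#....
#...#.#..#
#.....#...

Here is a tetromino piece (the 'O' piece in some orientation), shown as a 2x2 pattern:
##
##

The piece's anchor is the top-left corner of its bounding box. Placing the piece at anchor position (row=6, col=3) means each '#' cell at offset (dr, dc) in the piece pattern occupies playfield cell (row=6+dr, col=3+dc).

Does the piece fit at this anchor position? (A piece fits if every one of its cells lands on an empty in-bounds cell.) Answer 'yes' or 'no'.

Check each piece cell at anchor (6, 3):
  offset (0,0) -> (6,3): empty -> OK
  offset (0,1) -> (6,4): empty -> OK
  offset (1,0) -> (7,3): empty -> OK
  offset (1,1) -> (7,4): occupied ('#') -> FAIL
All cells valid: no

Answer: no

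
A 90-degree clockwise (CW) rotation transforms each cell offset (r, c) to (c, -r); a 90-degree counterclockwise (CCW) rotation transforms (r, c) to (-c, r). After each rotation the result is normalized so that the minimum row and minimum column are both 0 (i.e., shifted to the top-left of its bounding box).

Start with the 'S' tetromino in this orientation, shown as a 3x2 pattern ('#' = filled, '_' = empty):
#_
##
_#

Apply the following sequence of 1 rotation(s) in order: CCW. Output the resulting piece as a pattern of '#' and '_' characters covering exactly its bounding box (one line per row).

Answer: _##
##_

Derivation:
Start:
#_
##
_#
After rotation 1 (CCW):
_##
##_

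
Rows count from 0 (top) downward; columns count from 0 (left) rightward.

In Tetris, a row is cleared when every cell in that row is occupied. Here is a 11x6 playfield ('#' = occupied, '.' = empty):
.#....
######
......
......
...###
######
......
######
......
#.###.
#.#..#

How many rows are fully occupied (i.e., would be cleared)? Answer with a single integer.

Check each row:
  row 0: 5 empty cells -> not full
  row 1: 0 empty cells -> FULL (clear)
  row 2: 6 empty cells -> not full
  row 3: 6 empty cells -> not full
  row 4: 3 empty cells -> not full
  row 5: 0 empty cells -> FULL (clear)
  row 6: 6 empty cells -> not full
  row 7: 0 empty cells -> FULL (clear)
  row 8: 6 empty cells -> not full
  row 9: 2 empty cells -> not full
  row 10: 3 empty cells -> not full
Total rows cleared: 3

Answer: 3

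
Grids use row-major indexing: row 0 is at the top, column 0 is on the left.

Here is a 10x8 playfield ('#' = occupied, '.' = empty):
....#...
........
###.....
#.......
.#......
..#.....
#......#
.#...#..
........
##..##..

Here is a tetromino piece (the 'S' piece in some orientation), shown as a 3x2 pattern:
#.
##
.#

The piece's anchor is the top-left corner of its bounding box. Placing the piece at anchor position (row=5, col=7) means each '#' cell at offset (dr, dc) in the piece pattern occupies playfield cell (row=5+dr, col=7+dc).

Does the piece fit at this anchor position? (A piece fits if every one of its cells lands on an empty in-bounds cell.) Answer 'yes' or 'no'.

Answer: no

Derivation:
Check each piece cell at anchor (5, 7):
  offset (0,0) -> (5,7): empty -> OK
  offset (1,0) -> (6,7): occupied ('#') -> FAIL
  offset (1,1) -> (6,8): out of bounds -> FAIL
  offset (2,1) -> (7,8): out of bounds -> FAIL
All cells valid: no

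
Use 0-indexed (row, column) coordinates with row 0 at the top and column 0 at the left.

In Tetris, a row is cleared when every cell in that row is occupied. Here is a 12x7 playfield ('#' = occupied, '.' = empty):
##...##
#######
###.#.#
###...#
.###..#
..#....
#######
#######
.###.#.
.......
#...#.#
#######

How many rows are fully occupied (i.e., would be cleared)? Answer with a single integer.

Answer: 4

Derivation:
Check each row:
  row 0: 3 empty cells -> not full
  row 1: 0 empty cells -> FULL (clear)
  row 2: 2 empty cells -> not full
  row 3: 3 empty cells -> not full
  row 4: 3 empty cells -> not full
  row 5: 6 empty cells -> not full
  row 6: 0 empty cells -> FULL (clear)
  row 7: 0 empty cells -> FULL (clear)
  row 8: 3 empty cells -> not full
  row 9: 7 empty cells -> not full
  row 10: 4 empty cells -> not full
  row 11: 0 empty cells -> FULL (clear)
Total rows cleared: 4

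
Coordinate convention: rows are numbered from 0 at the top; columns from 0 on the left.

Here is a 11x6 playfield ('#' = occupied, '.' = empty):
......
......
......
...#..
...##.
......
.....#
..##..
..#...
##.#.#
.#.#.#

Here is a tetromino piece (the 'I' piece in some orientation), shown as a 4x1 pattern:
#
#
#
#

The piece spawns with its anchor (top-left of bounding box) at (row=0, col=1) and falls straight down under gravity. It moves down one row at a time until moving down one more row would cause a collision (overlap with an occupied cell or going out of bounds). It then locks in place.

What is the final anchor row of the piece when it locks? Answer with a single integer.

Answer: 5

Derivation:
Spawn at (row=0, col=1). Try each row:
  row 0: fits
  row 1: fits
  row 2: fits
  row 3: fits
  row 4: fits
  row 5: fits
  row 6: blocked -> lock at row 5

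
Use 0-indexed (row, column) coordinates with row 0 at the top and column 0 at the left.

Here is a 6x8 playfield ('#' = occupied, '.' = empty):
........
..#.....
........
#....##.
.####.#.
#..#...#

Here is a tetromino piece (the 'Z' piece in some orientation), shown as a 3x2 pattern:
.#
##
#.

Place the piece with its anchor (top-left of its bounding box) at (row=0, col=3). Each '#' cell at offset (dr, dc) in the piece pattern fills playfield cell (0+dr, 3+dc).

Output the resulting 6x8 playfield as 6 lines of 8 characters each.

Answer: ....#...
..###...
...#....
#....##.
.####.#.
#..#...#

Derivation:
Fill (0+0,3+1) = (0,4)
Fill (0+1,3+0) = (1,3)
Fill (0+1,3+1) = (1,4)
Fill (0+2,3+0) = (2,3)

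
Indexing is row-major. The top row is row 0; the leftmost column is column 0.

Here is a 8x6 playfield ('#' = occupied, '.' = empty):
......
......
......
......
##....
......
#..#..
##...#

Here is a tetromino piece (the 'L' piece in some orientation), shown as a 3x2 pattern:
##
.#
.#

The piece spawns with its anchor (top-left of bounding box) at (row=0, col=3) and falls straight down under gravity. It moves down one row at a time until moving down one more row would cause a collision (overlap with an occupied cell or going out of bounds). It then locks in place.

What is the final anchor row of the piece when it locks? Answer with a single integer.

Answer: 5

Derivation:
Spawn at (row=0, col=3). Try each row:
  row 0: fits
  row 1: fits
  row 2: fits
  row 3: fits
  row 4: fits
  row 5: fits
  row 6: blocked -> lock at row 5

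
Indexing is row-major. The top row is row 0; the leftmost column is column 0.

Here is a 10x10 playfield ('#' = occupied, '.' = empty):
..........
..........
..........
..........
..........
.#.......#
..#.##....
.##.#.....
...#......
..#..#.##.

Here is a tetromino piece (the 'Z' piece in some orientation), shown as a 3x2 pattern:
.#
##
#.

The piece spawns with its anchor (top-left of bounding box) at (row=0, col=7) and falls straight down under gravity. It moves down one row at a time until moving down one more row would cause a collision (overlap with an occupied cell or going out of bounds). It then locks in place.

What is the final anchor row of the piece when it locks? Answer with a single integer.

Answer: 6

Derivation:
Spawn at (row=0, col=7). Try each row:
  row 0: fits
  row 1: fits
  row 2: fits
  row 3: fits
  row 4: fits
  row 5: fits
  row 6: fits
  row 7: blocked -> lock at row 6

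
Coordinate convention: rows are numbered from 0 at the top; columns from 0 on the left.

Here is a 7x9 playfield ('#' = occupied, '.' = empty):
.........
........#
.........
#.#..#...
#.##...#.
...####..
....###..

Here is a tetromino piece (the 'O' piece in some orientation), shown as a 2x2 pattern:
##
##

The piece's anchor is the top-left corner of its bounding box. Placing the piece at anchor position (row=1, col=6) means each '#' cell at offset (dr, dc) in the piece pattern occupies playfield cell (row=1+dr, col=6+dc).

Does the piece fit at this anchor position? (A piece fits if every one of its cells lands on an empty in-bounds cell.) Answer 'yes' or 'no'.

Answer: yes

Derivation:
Check each piece cell at anchor (1, 6):
  offset (0,0) -> (1,6): empty -> OK
  offset (0,1) -> (1,7): empty -> OK
  offset (1,0) -> (2,6): empty -> OK
  offset (1,1) -> (2,7): empty -> OK
All cells valid: yes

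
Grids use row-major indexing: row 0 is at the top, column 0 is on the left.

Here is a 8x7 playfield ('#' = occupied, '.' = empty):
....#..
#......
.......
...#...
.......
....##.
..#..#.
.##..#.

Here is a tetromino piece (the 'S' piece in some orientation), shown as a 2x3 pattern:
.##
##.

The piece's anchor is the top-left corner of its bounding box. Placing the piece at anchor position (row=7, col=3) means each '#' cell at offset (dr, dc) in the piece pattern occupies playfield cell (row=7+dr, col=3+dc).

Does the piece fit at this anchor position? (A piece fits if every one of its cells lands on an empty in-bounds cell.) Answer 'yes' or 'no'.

Answer: no

Derivation:
Check each piece cell at anchor (7, 3):
  offset (0,1) -> (7,4): empty -> OK
  offset (0,2) -> (7,5): occupied ('#') -> FAIL
  offset (1,0) -> (8,3): out of bounds -> FAIL
  offset (1,1) -> (8,4): out of bounds -> FAIL
All cells valid: no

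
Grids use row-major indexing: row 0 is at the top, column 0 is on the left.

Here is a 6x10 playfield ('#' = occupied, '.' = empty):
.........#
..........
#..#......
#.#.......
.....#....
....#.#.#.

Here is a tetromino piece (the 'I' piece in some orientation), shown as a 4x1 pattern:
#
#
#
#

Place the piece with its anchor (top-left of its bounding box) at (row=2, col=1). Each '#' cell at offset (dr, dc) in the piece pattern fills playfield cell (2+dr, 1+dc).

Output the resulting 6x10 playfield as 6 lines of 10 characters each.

Answer: .........#
..........
##.#......
###.......
.#...#....
.#..#.#.#.

Derivation:
Fill (2+0,1+0) = (2,1)
Fill (2+1,1+0) = (3,1)
Fill (2+2,1+0) = (4,1)
Fill (2+3,1+0) = (5,1)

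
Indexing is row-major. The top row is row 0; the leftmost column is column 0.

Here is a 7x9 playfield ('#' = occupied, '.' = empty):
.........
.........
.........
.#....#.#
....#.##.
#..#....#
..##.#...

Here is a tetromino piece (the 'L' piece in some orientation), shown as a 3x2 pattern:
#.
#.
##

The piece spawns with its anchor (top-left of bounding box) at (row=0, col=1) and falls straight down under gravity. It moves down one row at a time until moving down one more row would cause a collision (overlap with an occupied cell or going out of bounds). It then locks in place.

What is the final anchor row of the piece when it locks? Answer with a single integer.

Spawn at (row=0, col=1). Try each row:
  row 0: fits
  row 1: blocked -> lock at row 0

Answer: 0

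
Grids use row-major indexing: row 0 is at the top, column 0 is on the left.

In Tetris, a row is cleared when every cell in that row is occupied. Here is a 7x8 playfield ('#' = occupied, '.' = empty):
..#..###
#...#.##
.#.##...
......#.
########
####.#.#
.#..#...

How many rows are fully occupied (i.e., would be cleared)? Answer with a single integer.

Answer: 1

Derivation:
Check each row:
  row 0: 4 empty cells -> not full
  row 1: 4 empty cells -> not full
  row 2: 5 empty cells -> not full
  row 3: 7 empty cells -> not full
  row 4: 0 empty cells -> FULL (clear)
  row 5: 2 empty cells -> not full
  row 6: 6 empty cells -> not full
Total rows cleared: 1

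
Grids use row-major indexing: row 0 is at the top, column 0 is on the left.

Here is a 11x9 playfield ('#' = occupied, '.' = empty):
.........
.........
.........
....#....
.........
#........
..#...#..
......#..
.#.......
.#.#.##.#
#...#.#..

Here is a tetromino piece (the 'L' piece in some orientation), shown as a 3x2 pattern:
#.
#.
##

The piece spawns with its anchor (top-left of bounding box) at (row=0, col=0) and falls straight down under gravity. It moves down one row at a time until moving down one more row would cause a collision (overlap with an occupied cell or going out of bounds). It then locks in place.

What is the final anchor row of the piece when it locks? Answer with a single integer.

Answer: 2

Derivation:
Spawn at (row=0, col=0). Try each row:
  row 0: fits
  row 1: fits
  row 2: fits
  row 3: blocked -> lock at row 2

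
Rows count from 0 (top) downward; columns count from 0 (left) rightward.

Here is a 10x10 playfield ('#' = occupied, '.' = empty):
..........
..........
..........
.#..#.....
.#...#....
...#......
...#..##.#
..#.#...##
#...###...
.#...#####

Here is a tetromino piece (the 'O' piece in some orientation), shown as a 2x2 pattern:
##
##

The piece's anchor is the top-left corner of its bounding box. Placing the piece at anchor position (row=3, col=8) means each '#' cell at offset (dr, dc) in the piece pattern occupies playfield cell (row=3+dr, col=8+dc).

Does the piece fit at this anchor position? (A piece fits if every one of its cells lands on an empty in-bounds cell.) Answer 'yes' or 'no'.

Answer: yes

Derivation:
Check each piece cell at anchor (3, 8):
  offset (0,0) -> (3,8): empty -> OK
  offset (0,1) -> (3,9): empty -> OK
  offset (1,0) -> (4,8): empty -> OK
  offset (1,1) -> (4,9): empty -> OK
All cells valid: yes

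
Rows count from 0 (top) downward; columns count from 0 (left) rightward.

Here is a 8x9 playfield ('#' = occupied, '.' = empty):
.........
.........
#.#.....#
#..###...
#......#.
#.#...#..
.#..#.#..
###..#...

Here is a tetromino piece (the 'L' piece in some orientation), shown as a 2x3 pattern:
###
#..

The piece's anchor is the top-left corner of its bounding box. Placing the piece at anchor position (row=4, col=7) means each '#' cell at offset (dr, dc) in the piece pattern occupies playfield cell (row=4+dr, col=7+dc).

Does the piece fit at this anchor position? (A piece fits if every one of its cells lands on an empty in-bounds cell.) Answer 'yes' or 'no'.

Check each piece cell at anchor (4, 7):
  offset (0,0) -> (4,7): occupied ('#') -> FAIL
  offset (0,1) -> (4,8): empty -> OK
  offset (0,2) -> (4,9): out of bounds -> FAIL
  offset (1,0) -> (5,7): empty -> OK
All cells valid: no

Answer: no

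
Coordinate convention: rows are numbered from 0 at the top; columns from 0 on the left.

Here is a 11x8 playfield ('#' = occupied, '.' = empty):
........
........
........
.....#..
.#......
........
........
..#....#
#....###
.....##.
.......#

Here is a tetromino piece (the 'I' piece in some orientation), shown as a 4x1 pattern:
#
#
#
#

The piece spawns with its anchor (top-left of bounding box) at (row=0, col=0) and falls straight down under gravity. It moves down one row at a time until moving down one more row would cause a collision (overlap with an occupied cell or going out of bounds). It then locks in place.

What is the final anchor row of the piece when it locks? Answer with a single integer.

Spawn at (row=0, col=0). Try each row:
  row 0: fits
  row 1: fits
  row 2: fits
  row 3: fits
  row 4: fits
  row 5: blocked -> lock at row 4

Answer: 4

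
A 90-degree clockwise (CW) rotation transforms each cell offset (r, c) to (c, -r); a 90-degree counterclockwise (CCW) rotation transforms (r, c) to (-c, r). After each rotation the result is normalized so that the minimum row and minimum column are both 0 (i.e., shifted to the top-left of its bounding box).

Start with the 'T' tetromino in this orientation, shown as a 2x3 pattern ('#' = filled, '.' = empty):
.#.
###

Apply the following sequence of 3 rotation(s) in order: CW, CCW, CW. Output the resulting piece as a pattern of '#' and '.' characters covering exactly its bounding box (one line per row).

Answer: #.
##
#.

Derivation:
Start:
.#.
###
After rotation 1 (CW):
#.
##
#.
After rotation 2 (CCW):
.#.
###
After rotation 3 (CW):
#.
##
#.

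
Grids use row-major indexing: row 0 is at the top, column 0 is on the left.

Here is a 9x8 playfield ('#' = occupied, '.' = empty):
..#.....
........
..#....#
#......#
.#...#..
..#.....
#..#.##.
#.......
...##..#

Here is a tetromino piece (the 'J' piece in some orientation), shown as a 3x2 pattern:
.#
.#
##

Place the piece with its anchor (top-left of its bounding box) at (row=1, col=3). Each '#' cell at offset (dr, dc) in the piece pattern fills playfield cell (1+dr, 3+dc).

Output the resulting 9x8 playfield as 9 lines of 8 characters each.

Answer: ..#.....
....#...
..#.#..#
#..##..#
.#...#..
..#.....
#..#.##.
#.......
...##..#

Derivation:
Fill (1+0,3+1) = (1,4)
Fill (1+1,3+1) = (2,4)
Fill (1+2,3+0) = (3,3)
Fill (1+2,3+1) = (3,4)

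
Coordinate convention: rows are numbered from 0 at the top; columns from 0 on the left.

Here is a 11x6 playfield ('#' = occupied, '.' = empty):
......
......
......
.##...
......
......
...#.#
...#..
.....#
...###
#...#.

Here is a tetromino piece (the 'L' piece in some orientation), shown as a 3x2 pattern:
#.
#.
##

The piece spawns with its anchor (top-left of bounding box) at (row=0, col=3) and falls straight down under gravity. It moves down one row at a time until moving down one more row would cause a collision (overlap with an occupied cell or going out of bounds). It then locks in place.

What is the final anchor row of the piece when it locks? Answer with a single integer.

Spawn at (row=0, col=3). Try each row:
  row 0: fits
  row 1: fits
  row 2: fits
  row 3: fits
  row 4: blocked -> lock at row 3

Answer: 3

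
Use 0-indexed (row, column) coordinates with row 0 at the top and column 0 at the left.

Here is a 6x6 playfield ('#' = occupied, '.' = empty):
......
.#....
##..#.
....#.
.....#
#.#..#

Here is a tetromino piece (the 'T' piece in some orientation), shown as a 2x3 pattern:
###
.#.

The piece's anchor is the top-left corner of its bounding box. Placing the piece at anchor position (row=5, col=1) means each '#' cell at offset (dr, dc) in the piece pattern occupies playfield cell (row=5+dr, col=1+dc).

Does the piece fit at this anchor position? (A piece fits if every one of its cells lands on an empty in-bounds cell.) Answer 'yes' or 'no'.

Check each piece cell at anchor (5, 1):
  offset (0,0) -> (5,1): empty -> OK
  offset (0,1) -> (5,2): occupied ('#') -> FAIL
  offset (0,2) -> (5,3): empty -> OK
  offset (1,1) -> (6,2): out of bounds -> FAIL
All cells valid: no

Answer: no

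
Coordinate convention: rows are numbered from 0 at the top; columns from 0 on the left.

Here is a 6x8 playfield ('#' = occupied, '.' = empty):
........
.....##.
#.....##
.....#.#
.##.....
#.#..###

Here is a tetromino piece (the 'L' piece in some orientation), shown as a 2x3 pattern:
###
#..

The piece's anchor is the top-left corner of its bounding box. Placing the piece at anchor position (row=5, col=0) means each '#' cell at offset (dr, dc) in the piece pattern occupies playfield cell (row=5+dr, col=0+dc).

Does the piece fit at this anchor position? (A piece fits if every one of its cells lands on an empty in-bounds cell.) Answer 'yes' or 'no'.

Check each piece cell at anchor (5, 0):
  offset (0,0) -> (5,0): occupied ('#') -> FAIL
  offset (0,1) -> (5,1): empty -> OK
  offset (0,2) -> (5,2): occupied ('#') -> FAIL
  offset (1,0) -> (6,0): out of bounds -> FAIL
All cells valid: no

Answer: no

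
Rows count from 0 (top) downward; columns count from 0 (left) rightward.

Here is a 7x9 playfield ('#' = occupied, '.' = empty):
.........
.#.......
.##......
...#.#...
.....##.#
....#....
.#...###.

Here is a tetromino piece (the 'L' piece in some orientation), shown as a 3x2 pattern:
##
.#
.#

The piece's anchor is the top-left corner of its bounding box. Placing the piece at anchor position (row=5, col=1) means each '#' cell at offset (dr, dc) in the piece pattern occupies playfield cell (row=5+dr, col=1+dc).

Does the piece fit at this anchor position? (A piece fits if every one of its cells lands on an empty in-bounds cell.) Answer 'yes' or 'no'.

Answer: no

Derivation:
Check each piece cell at anchor (5, 1):
  offset (0,0) -> (5,1): empty -> OK
  offset (0,1) -> (5,2): empty -> OK
  offset (1,1) -> (6,2): empty -> OK
  offset (2,1) -> (7,2): out of bounds -> FAIL
All cells valid: no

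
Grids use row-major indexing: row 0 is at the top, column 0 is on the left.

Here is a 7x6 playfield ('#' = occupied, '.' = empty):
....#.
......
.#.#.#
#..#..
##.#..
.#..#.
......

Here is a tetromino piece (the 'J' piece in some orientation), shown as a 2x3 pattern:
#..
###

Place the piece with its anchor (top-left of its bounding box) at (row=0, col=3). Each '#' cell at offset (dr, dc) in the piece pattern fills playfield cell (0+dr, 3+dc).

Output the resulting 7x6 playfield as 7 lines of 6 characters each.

Answer: ...##.
...###
.#.#.#
#..#..
##.#..
.#..#.
......

Derivation:
Fill (0+0,3+0) = (0,3)
Fill (0+1,3+0) = (1,3)
Fill (0+1,3+1) = (1,4)
Fill (0+1,3+2) = (1,5)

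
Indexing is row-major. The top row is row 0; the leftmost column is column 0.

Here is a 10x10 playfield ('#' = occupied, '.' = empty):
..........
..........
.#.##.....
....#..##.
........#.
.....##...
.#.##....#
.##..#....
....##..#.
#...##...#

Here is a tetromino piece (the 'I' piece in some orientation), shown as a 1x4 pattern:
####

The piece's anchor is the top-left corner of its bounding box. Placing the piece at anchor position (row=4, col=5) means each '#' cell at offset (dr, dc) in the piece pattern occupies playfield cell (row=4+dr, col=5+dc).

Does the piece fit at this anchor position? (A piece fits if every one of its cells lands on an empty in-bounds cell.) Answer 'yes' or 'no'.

Answer: no

Derivation:
Check each piece cell at anchor (4, 5):
  offset (0,0) -> (4,5): empty -> OK
  offset (0,1) -> (4,6): empty -> OK
  offset (0,2) -> (4,7): empty -> OK
  offset (0,3) -> (4,8): occupied ('#') -> FAIL
All cells valid: no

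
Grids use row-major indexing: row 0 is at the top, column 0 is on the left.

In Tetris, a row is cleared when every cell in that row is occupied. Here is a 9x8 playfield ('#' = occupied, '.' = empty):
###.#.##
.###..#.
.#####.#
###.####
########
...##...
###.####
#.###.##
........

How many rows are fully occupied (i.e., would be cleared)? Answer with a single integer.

Check each row:
  row 0: 2 empty cells -> not full
  row 1: 4 empty cells -> not full
  row 2: 2 empty cells -> not full
  row 3: 1 empty cell -> not full
  row 4: 0 empty cells -> FULL (clear)
  row 5: 6 empty cells -> not full
  row 6: 1 empty cell -> not full
  row 7: 2 empty cells -> not full
  row 8: 8 empty cells -> not full
Total rows cleared: 1

Answer: 1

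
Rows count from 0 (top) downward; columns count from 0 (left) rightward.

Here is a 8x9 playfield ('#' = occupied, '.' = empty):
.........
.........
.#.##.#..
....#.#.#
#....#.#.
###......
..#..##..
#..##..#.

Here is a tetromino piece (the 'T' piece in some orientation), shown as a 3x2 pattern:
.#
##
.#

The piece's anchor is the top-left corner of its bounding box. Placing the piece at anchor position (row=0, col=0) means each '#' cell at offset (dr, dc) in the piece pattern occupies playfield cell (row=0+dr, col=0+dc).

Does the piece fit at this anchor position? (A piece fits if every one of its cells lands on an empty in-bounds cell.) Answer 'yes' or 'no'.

Check each piece cell at anchor (0, 0):
  offset (0,1) -> (0,1): empty -> OK
  offset (1,0) -> (1,0): empty -> OK
  offset (1,1) -> (1,1): empty -> OK
  offset (2,1) -> (2,1): occupied ('#') -> FAIL
All cells valid: no

Answer: no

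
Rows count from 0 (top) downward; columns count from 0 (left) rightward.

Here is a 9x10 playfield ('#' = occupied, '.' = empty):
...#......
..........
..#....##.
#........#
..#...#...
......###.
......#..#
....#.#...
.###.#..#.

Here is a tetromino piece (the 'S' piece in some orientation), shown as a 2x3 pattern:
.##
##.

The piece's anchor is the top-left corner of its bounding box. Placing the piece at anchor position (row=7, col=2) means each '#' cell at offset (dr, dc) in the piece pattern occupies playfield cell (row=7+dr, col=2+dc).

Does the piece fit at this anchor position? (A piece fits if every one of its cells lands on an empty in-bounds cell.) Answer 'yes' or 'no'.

Check each piece cell at anchor (7, 2):
  offset (0,1) -> (7,3): empty -> OK
  offset (0,2) -> (7,4): occupied ('#') -> FAIL
  offset (1,0) -> (8,2): occupied ('#') -> FAIL
  offset (1,1) -> (8,3): occupied ('#') -> FAIL
All cells valid: no

Answer: no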